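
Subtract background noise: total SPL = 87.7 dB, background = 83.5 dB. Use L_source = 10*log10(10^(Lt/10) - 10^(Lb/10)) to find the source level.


10^(87.7/10) = 5.88844e+08
10^(83.5/10) = 2.23872e+08
Difference = 5.88844e+08 - 2.23872e+08 = 3.64972e+08
L_source = 10*log10(3.64972e+08) = 85.623 dB


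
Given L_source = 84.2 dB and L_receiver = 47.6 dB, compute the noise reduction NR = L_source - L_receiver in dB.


NR = L_source - L_receiver (difference between source and receiving room levels)
NR = 84.2 - 47.6 = 36.6 dB


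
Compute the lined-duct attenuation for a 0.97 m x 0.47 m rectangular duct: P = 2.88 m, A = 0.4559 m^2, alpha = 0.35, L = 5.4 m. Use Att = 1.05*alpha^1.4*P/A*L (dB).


alpha^1.4 = 0.35^1.4 = 0.229983
Attenuation rate = 1.05 * alpha^1.4 * P / A
= 1.05 * 0.229983 * 2.88 / 0.4559 = 1.52548 dB/m
Total Att = 1.52548 * 5.4 = 8.2376 dB


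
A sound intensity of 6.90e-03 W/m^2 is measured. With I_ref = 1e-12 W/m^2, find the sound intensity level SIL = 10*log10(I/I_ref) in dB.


I / I_ref = 6.90e-03 / 1e-12 = 6.9e+09
SIL = 10 * log10(6.9e+09) = 98.388 dB


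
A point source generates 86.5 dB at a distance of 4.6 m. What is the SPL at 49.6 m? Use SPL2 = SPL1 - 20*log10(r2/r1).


r2/r1 = 49.6/4.6 = 10.7826
Correction = 20*log10(10.7826) = 20.6545 dB
SPL2 = 86.5 - 20.6545 = 65.846 dB


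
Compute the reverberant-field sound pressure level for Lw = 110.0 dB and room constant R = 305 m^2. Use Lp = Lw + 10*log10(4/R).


4/R = 4/305 = 0.0131148
Lp = 110.0 + 10*log10(0.0131148) = 91.178 dB


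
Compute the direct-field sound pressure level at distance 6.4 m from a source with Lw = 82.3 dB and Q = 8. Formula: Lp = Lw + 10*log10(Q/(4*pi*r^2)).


4*pi*r^2 = 4*pi*6.4^2 = 514.719 m^2
Q / (4*pi*r^2) = 8 / 514.719 = 0.0155425
Lp = 82.3 + 10*log10(0.0155425) = 64.215 dB


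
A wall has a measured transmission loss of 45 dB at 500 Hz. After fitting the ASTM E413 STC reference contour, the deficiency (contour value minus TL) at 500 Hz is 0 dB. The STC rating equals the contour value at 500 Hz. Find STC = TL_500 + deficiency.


By ASTM E413, STC = value of the fitted reference contour at 500 Hz.
Contour value at 500 Hz = TL_500 + deficiency = 45 + 0 = 45
STC = 45


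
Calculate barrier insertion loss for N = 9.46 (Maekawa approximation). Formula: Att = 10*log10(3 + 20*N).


3 + 20*N = 3 + 20*9.46 = 192.2
Att = 10*log10(192.2) = 22.838 dB


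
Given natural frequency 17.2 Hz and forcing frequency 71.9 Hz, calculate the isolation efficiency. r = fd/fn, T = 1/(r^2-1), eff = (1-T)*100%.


r = 71.9 / 17.2 = 4.18023
r^2 - 1 = 4.18023^2 - 1 = 16.4743
T = 1/16.4743 = 0.0607006
Efficiency = (1 - 0.0607006)*100 = 93.93 %


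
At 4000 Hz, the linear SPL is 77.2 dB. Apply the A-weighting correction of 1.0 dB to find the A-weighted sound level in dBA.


A-weighting table: 4000 Hz -> 1.0 dB correction
SPL_A = SPL + correction = 77.2 + (1.0) = 78.2 dBA


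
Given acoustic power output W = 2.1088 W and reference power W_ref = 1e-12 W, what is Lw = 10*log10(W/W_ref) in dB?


W / W_ref = 2.1088 / 1e-12 = 2.1088e+12
Lw = 10 * log10(2.1088e+12) = 123.24 dB


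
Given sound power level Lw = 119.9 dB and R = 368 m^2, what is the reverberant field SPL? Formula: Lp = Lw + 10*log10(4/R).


4/R = 4/368 = 0.0108696
Lp = 119.9 + 10*log10(0.0108696) = 100.26 dB


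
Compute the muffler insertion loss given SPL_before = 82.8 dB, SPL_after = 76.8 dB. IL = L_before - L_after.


Insertion loss = SPL without muffler - SPL with muffler
IL = 82.8 - 76.8 = 6 dB


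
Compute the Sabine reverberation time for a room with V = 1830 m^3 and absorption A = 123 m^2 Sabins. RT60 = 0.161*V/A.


RT60 = 0.161 * 1830 / 123 = 2.3954 s


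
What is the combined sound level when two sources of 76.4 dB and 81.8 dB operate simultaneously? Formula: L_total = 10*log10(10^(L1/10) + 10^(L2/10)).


10^(76.4/10) = 4.36516e+07
10^(81.8/10) = 1.51356e+08
Sum = 4.36516e+07 + 1.51356e+08 = 1.95008e+08
L_total = 10*log10(1.95008e+08) = 82.901 dB


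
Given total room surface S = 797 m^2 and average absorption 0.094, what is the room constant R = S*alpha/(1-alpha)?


R = 797 * 0.094 / (1 - 0.094) = 82.691 m^2


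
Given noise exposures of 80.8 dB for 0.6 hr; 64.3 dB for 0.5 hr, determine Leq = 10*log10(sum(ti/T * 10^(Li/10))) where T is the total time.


T_total = 0.6 + 0.5 = 1.1 hr
(0.6/1.1) * 10^(80.8/10) = 6.55781e+07
(0.5/1.1) * 10^(64.3/10) = 1.22342e+06
Sum = 6.55781e+07 + 1.22342e+06 = 6.68015e+07
Leq = 10*log10(6.68015e+07) = 78.248 dB


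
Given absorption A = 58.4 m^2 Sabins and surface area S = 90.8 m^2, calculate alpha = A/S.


Absorption coefficient = absorbed power / incident power
alpha = A / S = 58.4 / 90.8 = 0.64317


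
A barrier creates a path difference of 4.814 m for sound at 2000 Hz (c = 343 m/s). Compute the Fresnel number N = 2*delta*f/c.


N = 2*delta*f/c = 2*delta/lambda, where lambda = c/f
lambda = 343 / 2000 = 0.1715 m
N = 2 * 4.814 / 0.1715 = 56.14


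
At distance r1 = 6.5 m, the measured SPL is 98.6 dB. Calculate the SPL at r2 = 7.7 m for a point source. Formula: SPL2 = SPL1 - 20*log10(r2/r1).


r2/r1 = 7.7/6.5 = 1.18462
Correction = 20*log10(1.18462) = 1.47158 dB
SPL2 = 98.6 - 1.47158 = 97.128 dB


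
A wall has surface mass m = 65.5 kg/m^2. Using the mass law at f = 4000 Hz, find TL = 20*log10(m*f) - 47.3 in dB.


m * f = 65.5 * 4000 = 262000
20*log10(262000) = 108.366 dB
TL = 108.366 - 47.3 = 61.066 dB


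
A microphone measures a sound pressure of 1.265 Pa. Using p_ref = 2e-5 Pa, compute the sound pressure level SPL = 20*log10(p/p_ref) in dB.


p / p_ref = 1.265 / 2e-5 = 63250
SPL = 20 * log10(63250) = 96.021 dB


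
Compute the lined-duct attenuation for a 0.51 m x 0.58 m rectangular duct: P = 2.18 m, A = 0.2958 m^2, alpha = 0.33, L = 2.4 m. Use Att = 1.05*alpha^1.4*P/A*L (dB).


alpha^1.4 = 0.33^1.4 = 0.211797
Attenuation rate = 1.05 * alpha^1.4 * P / A
= 1.05 * 0.211797 * 2.18 / 0.2958 = 1.63896 dB/m
Total Att = 1.63896 * 2.4 = 3.9335 dB


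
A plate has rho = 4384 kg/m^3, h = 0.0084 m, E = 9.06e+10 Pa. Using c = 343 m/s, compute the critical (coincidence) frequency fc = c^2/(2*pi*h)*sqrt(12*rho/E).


12*rho/E = 12*4384/9.06e+10 = 5.80662e-07
sqrt(12*rho/E) = sqrt(5.80662e-07) = 0.000762012
c^2/(2*pi*h) = 343^2/(2*pi*0.0084) = 2.2291e+06
fc = 2.2291e+06 * 0.000762012 = 1698.6 Hz


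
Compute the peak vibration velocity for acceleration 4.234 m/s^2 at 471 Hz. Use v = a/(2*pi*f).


omega = 2*pi*f = 2*pi*471 = 2959.38 rad/s
v = a / omega = 4.234 / 2959.38 = 0.0014307 m/s


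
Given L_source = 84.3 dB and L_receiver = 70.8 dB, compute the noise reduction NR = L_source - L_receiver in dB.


NR = L_source - L_receiver (difference between source and receiving room levels)
NR = 84.3 - 70.8 = 13.5 dB


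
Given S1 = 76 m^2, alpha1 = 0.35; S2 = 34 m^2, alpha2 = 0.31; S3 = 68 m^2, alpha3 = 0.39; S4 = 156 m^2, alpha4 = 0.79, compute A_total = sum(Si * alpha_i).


76 * 0.35 = 26.6
34 * 0.31 = 10.54
68 * 0.39 = 26.52
156 * 0.79 = 123.24
A_total = 26.6 + 10.54 + 26.52 + 123.24 = 186.9 m^2


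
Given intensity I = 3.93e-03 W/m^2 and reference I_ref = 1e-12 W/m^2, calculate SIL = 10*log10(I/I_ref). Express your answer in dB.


I / I_ref = 3.93e-03 / 1e-12 = 3.93e+09
SIL = 10 * log10(3.93e+09) = 95.944 dB


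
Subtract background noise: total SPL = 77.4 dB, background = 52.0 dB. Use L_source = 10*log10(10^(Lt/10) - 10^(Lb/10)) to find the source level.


10^(77.4/10) = 5.49541e+07
10^(52.0/10) = 158489
Difference = 5.49541e+07 - 158489 = 5.47956e+07
L_source = 10*log10(5.47956e+07) = 77.387 dB


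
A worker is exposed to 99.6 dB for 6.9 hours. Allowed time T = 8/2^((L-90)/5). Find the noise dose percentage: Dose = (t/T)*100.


T_allowed = 8 / 2^((99.6 - 90)/5) = 2.11404 hr
Dose = 6.9 / 2.11404 * 100 = 326.39 %


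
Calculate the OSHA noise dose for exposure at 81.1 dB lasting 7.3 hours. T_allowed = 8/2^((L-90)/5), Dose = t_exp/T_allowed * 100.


T_allowed = 8 / 2^((81.1 - 90)/5) = 27.4741 hr
Dose = 7.3 / 27.4741 * 100 = 26.57 %


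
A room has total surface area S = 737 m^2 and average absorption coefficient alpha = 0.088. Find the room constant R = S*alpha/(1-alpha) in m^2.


R = 737 * 0.088 / (1 - 0.088) = 71.114 m^2


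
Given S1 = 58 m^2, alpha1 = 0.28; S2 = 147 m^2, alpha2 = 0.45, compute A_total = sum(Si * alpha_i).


58 * 0.28 = 16.24
147 * 0.45 = 66.15
A_total = 16.24 + 66.15 = 82.39 m^2


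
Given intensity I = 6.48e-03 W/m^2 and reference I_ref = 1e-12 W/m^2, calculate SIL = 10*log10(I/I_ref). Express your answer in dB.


I / I_ref = 6.48e-03 / 1e-12 = 6.48e+09
SIL = 10 * log10(6.48e+09) = 98.116 dB


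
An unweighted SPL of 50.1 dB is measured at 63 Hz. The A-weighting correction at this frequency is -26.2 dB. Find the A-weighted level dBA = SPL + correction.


A-weighting table: 63 Hz -> -26.2 dB correction
SPL_A = SPL + correction = 50.1 + (-26.2) = 23.9 dBA


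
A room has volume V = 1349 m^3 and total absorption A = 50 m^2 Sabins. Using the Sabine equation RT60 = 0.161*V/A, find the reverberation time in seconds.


RT60 = 0.161 * 1349 / 50 = 4.3438 s


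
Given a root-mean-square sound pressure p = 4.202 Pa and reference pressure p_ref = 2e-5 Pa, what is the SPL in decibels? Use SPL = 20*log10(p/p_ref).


p / p_ref = 4.202 / 2e-5 = 210100
SPL = 20 * log10(210100) = 106.45 dB


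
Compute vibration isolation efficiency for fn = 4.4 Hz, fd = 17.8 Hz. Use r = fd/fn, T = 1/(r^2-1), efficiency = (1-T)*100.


r = 17.8 / 4.4 = 4.04545
r^2 - 1 = 4.04545^2 - 1 = 15.3657
T = 1/15.3657 = 0.06508
Efficiency = (1 - 0.06508)*100 = 93.492 %


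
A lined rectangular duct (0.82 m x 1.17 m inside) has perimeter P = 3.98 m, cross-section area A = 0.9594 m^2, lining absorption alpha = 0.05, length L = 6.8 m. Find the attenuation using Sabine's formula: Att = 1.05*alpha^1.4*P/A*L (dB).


alpha^1.4 = 0.05^1.4 = 0.0150854
Attenuation rate = 1.05 * alpha^1.4 * P / A
= 1.05 * 0.0150854 * 3.98 / 0.9594 = 0.0657097 dB/m
Total Att = 0.0657097 * 6.8 = 0.44683 dB


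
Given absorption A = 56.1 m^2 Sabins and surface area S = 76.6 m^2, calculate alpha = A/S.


Absorption coefficient = absorbed power / incident power
alpha = A / S = 56.1 / 76.6 = 0.73238


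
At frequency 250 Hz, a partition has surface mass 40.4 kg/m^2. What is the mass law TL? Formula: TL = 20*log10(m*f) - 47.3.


m * f = 40.4 * 250 = 10100
20*log10(10100) = 80.0864 dB
TL = 80.0864 - 47.3 = 32.786 dB


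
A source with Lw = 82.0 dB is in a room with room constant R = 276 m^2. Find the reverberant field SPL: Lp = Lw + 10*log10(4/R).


4/R = 4/276 = 0.0144928
Lp = 82.0 + 10*log10(0.0144928) = 63.612 dB


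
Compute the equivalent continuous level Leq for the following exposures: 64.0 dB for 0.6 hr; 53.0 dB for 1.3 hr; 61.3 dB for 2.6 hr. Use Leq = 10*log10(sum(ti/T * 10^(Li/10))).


T_total = 0.6 + 1.3 + 2.6 = 4.5 hr
(0.6/4.5) * 10^(64.0/10) = 334918
(1.3/4.5) * 10^(53.0/10) = 57640.9
(2.6/4.5) * 10^(61.3/10) = 779401
Sum = 334918 + 57640.9 + 779401 = 1.17196e+06
Leq = 10*log10(1.17196e+06) = 60.689 dB


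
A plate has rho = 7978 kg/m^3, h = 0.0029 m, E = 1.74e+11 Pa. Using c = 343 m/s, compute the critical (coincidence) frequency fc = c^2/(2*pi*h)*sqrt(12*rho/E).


12*rho/E = 12*7978/1.74e+11 = 5.50207e-07
sqrt(12*rho/E) = sqrt(5.50207e-07) = 0.000741759
c^2/(2*pi*h) = 343^2/(2*pi*0.0029) = 6.4567e+06
fc = 6.4567e+06 * 0.000741759 = 4789.3 Hz


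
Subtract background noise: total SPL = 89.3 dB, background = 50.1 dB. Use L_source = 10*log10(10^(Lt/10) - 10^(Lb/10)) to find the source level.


10^(89.3/10) = 8.51138e+08
10^(50.1/10) = 102329
Difference = 8.51138e+08 - 102329 = 8.51036e+08
L_source = 10*log10(8.51036e+08) = 89.299 dB


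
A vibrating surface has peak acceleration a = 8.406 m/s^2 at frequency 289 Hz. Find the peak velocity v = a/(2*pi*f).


omega = 2*pi*f = 2*pi*289 = 1815.84 rad/s
v = a / omega = 8.406 / 1815.84 = 0.0046293 m/s


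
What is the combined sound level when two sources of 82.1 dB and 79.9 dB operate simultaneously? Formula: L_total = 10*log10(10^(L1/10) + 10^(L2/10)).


10^(82.1/10) = 1.62181e+08
10^(79.9/10) = 9.77237e+07
Sum = 1.62181e+08 + 9.77237e+07 = 2.59905e+08
L_total = 10*log10(2.59905e+08) = 84.148 dB


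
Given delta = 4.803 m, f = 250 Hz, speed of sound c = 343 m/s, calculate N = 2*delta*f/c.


N = 2*delta*f/c = 2*delta/lambda, where lambda = c/f
lambda = 343 / 250 = 1.372 m
N = 2 * 4.803 / 1.372 = 7.0015


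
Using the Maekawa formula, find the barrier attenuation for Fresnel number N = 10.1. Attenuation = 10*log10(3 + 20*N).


3 + 20*N = 3 + 20*10.1 = 205
Att = 10*log10(205) = 23.118 dB


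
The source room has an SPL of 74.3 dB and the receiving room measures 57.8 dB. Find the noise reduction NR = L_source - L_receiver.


NR = L_source - L_receiver (difference between source and receiving room levels)
NR = 74.3 - 57.8 = 16.5 dB


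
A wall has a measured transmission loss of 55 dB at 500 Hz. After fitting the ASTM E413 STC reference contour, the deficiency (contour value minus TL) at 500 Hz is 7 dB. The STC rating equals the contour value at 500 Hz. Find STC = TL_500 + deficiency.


By ASTM E413, STC = value of the fitted reference contour at 500 Hz.
Contour value at 500 Hz = TL_500 + deficiency = 55 + 7 = 62
STC = 62


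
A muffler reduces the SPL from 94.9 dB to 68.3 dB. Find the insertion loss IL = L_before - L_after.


Insertion loss = SPL without muffler - SPL with muffler
IL = 94.9 - 68.3 = 26.6 dB


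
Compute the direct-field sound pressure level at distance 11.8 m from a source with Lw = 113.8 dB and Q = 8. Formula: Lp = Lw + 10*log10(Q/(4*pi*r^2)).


4*pi*r^2 = 4*pi*11.8^2 = 1749.74 m^2
Q / (4*pi*r^2) = 8 / 1749.74 = 0.00457211
Lp = 113.8 + 10*log10(0.00457211) = 90.401 dB


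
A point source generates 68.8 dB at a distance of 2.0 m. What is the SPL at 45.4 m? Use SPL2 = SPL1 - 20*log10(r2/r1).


r2/r1 = 45.4/2.0 = 22.7
Correction = 20*log10(22.7) = 27.1205 dB
SPL2 = 68.8 - 27.1205 = 41.679 dB


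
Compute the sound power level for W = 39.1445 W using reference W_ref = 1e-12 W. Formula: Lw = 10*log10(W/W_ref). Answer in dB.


W / W_ref = 39.1445 / 1e-12 = 3.91445e+13
Lw = 10 * log10(3.91445e+13) = 135.93 dB


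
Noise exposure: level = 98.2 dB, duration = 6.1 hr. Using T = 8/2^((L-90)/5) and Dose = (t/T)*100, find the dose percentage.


T_allowed = 8 / 2^((98.2 - 90)/5) = 2.56685 hr
Dose = 6.1 / 2.56685 * 100 = 237.65 %


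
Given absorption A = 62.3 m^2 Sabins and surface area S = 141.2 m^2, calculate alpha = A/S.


Absorption coefficient = absorbed power / incident power
alpha = A / S = 62.3 / 141.2 = 0.44122


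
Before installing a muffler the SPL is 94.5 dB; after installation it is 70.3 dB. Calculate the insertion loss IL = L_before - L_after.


Insertion loss = SPL without muffler - SPL with muffler
IL = 94.5 - 70.3 = 24.2 dB


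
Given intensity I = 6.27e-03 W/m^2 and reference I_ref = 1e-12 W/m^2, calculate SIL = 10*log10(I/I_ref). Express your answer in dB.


I / I_ref = 6.27e-03 / 1e-12 = 6.27e+09
SIL = 10 * log10(6.27e+09) = 97.973 dB


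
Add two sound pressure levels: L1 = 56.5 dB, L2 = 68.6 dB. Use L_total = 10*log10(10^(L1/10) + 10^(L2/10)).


10^(56.5/10) = 446684
10^(68.6/10) = 7.24436e+06
Sum = 446684 + 7.24436e+06 = 7.69104e+06
L_total = 10*log10(7.69104e+06) = 68.86 dB


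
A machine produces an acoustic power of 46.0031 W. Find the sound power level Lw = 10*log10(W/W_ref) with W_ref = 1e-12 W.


W / W_ref = 46.0031 / 1e-12 = 4.60031e+13
Lw = 10 * log10(4.60031e+13) = 136.63 dB


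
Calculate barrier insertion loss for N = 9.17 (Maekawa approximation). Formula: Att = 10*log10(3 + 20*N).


3 + 20*N = 3 + 20*9.17 = 186.4
Att = 10*log10(186.4) = 22.704 dB


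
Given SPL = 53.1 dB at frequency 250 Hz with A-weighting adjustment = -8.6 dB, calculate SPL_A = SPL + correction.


A-weighting table: 250 Hz -> -8.6 dB correction
SPL_A = SPL + correction = 53.1 + (-8.6) = 44.5 dBA


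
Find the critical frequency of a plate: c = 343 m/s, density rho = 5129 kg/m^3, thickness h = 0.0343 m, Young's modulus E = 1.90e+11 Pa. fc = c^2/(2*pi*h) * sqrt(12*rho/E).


12*rho/E = 12*5129/1.90e+11 = 3.23937e-07
sqrt(12*rho/E) = sqrt(3.23937e-07) = 0.000569155
c^2/(2*pi*h) = 343^2/(2*pi*0.0343) = 545901
fc = 545901 * 0.000569155 = 310.7 Hz


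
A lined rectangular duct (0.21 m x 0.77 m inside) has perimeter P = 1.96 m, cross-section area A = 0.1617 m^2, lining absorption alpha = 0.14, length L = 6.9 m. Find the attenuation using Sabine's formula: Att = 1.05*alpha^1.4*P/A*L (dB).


alpha^1.4 = 0.14^1.4 = 0.0637645
Attenuation rate = 1.05 * alpha^1.4 * P / A
= 1.05 * 0.0637645 * 1.96 / 0.1617 = 0.811548 dB/m
Total Att = 0.811548 * 6.9 = 5.5997 dB


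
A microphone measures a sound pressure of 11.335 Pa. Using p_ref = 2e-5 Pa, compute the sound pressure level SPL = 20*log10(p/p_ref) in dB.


p / p_ref = 11.335 / 2e-5 = 566750
SPL = 20 * log10(566750) = 115.07 dB


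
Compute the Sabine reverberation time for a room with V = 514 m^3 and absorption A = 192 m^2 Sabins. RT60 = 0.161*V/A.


RT60 = 0.161 * 514 / 192 = 0.43101 s


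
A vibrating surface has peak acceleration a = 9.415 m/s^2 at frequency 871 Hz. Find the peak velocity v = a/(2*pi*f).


omega = 2*pi*f = 2*pi*871 = 5472.65 rad/s
v = a / omega = 9.415 / 5472.65 = 0.0017204 m/s


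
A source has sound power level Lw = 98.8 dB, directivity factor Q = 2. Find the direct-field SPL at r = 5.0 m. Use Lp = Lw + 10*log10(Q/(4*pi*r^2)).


4*pi*r^2 = 4*pi*5.0^2 = 314.159 m^2
Q / (4*pi*r^2) = 2 / 314.159 = 0.0063662
Lp = 98.8 + 10*log10(0.0063662) = 76.839 dB


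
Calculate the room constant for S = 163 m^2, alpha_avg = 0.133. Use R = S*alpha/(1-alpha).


R = 163 * 0.133 / (1 - 0.133) = 25.005 m^2


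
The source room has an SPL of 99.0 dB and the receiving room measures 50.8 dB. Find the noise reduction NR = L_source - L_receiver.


NR = L_source - L_receiver (difference between source and receiving room levels)
NR = 99.0 - 50.8 = 48.2 dB


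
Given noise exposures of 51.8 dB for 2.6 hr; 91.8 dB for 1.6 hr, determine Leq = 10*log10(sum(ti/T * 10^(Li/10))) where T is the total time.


T_total = 2.6 + 1.6 = 4.2 hr
(2.6/4.2) * 10^(51.8/10) = 93696.6
(1.6/4.2) * 10^(91.8/10) = 5.76595e+08
Sum = 93696.6 + 5.76595e+08 = 5.76689e+08
Leq = 10*log10(5.76689e+08) = 87.609 dB


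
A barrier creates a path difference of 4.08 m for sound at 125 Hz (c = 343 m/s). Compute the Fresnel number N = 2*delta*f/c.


N = 2*delta*f/c = 2*delta/lambda, where lambda = c/f
lambda = 343 / 125 = 2.744 m
N = 2 * 4.08 / 2.744 = 2.9738


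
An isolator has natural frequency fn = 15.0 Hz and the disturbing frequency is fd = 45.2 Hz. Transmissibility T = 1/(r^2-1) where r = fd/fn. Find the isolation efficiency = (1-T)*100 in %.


r = 45.2 / 15.0 = 3.01333
r^2 - 1 = 3.01333^2 - 1 = 8.08016
T = 1/8.08016 = 0.12376
Efficiency = (1 - 0.12376)*100 = 87.624 %


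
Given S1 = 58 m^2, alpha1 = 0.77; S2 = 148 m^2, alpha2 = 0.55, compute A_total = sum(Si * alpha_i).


58 * 0.77 = 44.66
148 * 0.55 = 81.4
A_total = 44.66 + 81.4 = 126.06 m^2


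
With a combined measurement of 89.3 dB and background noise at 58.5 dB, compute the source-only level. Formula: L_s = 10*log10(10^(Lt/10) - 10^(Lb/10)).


10^(89.3/10) = 8.51138e+08
10^(58.5/10) = 707946
Difference = 8.51138e+08 - 707946 = 8.5043e+08
L_source = 10*log10(8.5043e+08) = 89.296 dB


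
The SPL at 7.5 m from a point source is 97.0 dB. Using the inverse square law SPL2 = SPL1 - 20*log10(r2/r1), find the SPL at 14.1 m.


r2/r1 = 14.1/7.5 = 1.88
Correction = 20*log10(1.88) = 5.48316 dB
SPL2 = 97.0 - 5.48316 = 91.517 dB


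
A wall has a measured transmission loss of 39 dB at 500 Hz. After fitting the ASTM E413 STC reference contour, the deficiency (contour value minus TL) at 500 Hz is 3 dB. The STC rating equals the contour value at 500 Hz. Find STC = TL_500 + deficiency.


By ASTM E413, STC = value of the fitted reference contour at 500 Hz.
Contour value at 500 Hz = TL_500 + deficiency = 39 + 3 = 42
STC = 42


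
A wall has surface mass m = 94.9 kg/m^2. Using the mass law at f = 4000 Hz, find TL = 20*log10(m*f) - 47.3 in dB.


m * f = 94.9 * 4000 = 379600
20*log10(379600) = 111.587 dB
TL = 111.587 - 47.3 = 64.287 dB


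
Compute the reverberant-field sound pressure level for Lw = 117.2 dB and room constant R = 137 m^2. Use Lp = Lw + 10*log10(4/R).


4/R = 4/137 = 0.0291971
Lp = 117.2 + 10*log10(0.0291971) = 101.85 dB


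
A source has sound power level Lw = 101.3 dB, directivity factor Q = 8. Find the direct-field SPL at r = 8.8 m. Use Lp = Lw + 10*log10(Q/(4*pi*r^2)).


4*pi*r^2 = 4*pi*8.8^2 = 973.14 m^2
Q / (4*pi*r^2) = 8 / 973.14 = 0.00822081
Lp = 101.3 + 10*log10(0.00822081) = 80.449 dB


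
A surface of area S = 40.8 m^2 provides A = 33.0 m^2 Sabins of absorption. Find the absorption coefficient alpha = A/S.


Absorption coefficient = absorbed power / incident power
alpha = A / S = 33.0 / 40.8 = 0.80882


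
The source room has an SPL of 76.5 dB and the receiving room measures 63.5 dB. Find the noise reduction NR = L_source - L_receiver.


NR = L_source - L_receiver (difference between source and receiving room levels)
NR = 76.5 - 63.5 = 13 dB


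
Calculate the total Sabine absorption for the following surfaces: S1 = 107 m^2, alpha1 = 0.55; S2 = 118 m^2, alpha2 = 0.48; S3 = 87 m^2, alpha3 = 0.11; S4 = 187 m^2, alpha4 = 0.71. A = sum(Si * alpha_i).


107 * 0.55 = 58.85
118 * 0.48 = 56.64
87 * 0.11 = 9.57
187 * 0.71 = 132.77
A_total = 58.85 + 56.64 + 9.57 + 132.77 = 257.83 m^2


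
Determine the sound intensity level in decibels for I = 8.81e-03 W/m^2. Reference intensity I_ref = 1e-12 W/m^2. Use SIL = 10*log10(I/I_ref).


I / I_ref = 8.81e-03 / 1e-12 = 8.81e+09
SIL = 10 * log10(8.81e+09) = 99.45 dB


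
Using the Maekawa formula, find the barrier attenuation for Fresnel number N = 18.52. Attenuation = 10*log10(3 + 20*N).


3 + 20*N = 3 + 20*18.52 = 373.4
Att = 10*log10(373.4) = 25.722 dB


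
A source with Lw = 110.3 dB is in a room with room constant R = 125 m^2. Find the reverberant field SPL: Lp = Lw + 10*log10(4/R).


4/R = 4/125 = 0.032
Lp = 110.3 + 10*log10(0.032) = 95.351 dB


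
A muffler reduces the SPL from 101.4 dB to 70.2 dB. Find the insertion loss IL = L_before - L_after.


Insertion loss = SPL without muffler - SPL with muffler
IL = 101.4 - 70.2 = 31.2 dB


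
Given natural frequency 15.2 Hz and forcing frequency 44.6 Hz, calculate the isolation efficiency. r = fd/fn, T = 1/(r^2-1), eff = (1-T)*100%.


r = 44.6 / 15.2 = 2.93421
r^2 - 1 = 2.93421^2 - 1 = 7.60959
T = 1/7.60959 = 0.131413
Efficiency = (1 - 0.131413)*100 = 86.859 %


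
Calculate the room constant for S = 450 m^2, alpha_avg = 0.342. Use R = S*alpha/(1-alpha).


R = 450 * 0.342 / (1 - 0.342) = 233.89 m^2


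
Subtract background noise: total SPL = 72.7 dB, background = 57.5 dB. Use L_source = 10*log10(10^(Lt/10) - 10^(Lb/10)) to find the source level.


10^(72.7/10) = 1.86209e+07
10^(57.5/10) = 562341
Difference = 1.86209e+07 - 562341 = 1.80586e+07
L_source = 10*log10(1.80586e+07) = 72.567 dB


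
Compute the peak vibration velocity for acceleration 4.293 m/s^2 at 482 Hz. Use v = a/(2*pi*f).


omega = 2*pi*f = 2*pi*482 = 3028.5 rad/s
v = a / omega = 4.293 / 3028.5 = 0.0014175 m/s


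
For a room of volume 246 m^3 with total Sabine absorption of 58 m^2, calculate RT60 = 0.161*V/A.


RT60 = 0.161 * 246 / 58 = 0.68286 s


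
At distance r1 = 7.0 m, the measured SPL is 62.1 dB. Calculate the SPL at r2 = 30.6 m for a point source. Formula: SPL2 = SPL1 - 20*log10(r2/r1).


r2/r1 = 30.6/7.0 = 4.37143
Correction = 20*log10(4.37143) = 12.8125 dB
SPL2 = 62.1 - 12.8125 = 49.288 dB


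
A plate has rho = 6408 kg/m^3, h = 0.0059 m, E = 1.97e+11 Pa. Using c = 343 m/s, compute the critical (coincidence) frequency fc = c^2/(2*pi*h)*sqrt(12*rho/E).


12*rho/E = 12*6408/1.97e+11 = 3.90335e-07
sqrt(12*rho/E) = sqrt(3.90335e-07) = 0.000624768
c^2/(2*pi*h) = 343^2/(2*pi*0.0059) = 3.17363e+06
fc = 3.17363e+06 * 0.000624768 = 1982.8 Hz


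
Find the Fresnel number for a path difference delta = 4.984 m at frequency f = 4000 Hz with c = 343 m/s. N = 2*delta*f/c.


N = 2*delta*f/c = 2*delta/lambda, where lambda = c/f
lambda = 343 / 4000 = 0.08575 m
N = 2 * 4.984 / 0.08575 = 116.24


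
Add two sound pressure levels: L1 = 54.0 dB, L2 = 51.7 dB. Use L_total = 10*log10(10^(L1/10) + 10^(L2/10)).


10^(54.0/10) = 251189
10^(51.7/10) = 147911
Sum = 251189 + 147911 = 399100
L_total = 10*log10(399100) = 56.011 dB


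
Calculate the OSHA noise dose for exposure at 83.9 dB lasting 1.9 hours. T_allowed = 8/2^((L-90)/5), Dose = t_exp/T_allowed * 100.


T_allowed = 8 / 2^((83.9 - 90)/5) = 18.6357 hr
Dose = 1.9 / 18.6357 * 100 = 10.195 %


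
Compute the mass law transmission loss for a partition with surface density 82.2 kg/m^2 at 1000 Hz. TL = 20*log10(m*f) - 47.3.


m * f = 82.2 * 1000 = 82200
20*log10(82200) = 98.2974 dB
TL = 98.2974 - 47.3 = 50.997 dB


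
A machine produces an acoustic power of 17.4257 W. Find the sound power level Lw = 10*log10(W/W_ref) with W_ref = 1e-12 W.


W / W_ref = 17.4257 / 1e-12 = 1.74257e+13
Lw = 10 * log10(1.74257e+13) = 132.41 dB


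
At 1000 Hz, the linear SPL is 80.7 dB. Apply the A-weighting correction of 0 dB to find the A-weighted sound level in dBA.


A-weighting table: 1000 Hz -> 0 dB correction
SPL_A = SPL + correction = 80.7 + (0) = 80.7 dBA


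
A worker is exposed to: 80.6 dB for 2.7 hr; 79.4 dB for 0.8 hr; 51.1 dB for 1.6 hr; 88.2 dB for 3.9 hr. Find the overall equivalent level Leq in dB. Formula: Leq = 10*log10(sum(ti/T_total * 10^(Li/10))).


T_total = 2.7 + 0.8 + 1.6 + 3.9 = 9.0 hr
(2.7/9.0) * 10^(80.6/10) = 3.44446e+07
(0.8/9.0) * 10^(79.4/10) = 7.7419e+06
(1.6/9.0) * 10^(51.1/10) = 22902.2
(3.9/9.0) * 10^(88.2/10) = 2.863e+08
Sum = 3.44446e+07 + 7.7419e+06 + 22902.2 + 2.863e+08 = 3.28509e+08
Leq = 10*log10(3.28509e+08) = 85.165 dB


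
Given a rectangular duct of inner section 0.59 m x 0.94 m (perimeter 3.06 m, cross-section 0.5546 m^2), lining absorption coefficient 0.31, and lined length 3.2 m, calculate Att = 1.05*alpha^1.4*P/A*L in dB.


alpha^1.4 = 0.31^1.4 = 0.194047
Attenuation rate = 1.05 * alpha^1.4 * P / A
= 1.05 * 0.194047 * 3.06 / 0.5546 = 1.12419 dB/m
Total Att = 1.12419 * 3.2 = 3.5974 dB


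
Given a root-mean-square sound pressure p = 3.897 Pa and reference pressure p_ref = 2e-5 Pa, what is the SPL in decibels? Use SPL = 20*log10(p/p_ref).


p / p_ref = 3.897 / 2e-5 = 194850
SPL = 20 * log10(194850) = 105.79 dB


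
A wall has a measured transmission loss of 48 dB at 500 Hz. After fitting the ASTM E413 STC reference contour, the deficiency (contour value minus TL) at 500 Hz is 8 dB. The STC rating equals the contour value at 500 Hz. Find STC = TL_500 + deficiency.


By ASTM E413, STC = value of the fitted reference contour at 500 Hz.
Contour value at 500 Hz = TL_500 + deficiency = 48 + 8 = 56
STC = 56


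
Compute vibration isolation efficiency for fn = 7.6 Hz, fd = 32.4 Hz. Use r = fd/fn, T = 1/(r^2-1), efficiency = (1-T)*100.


r = 32.4 / 7.6 = 4.26316
r^2 - 1 = 4.26316^2 - 1 = 17.1745
T = 1/17.1745 = 0.0582259
Efficiency = (1 - 0.0582259)*100 = 94.177 %


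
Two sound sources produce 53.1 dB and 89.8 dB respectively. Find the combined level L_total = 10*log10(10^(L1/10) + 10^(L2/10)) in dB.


10^(53.1/10) = 204174
10^(89.8/10) = 9.54993e+08
Sum = 204174 + 9.54993e+08 = 9.55197e+08
L_total = 10*log10(9.55197e+08) = 89.801 dB


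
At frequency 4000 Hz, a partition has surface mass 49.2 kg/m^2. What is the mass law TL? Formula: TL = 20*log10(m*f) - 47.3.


m * f = 49.2 * 4000 = 196800
20*log10(196800) = 105.881 dB
TL = 105.881 - 47.3 = 58.581 dB


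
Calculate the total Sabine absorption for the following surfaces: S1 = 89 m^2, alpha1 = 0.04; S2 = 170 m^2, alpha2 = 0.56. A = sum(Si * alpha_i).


89 * 0.04 = 3.56
170 * 0.56 = 95.2
A_total = 3.56 + 95.2 = 98.76 m^2


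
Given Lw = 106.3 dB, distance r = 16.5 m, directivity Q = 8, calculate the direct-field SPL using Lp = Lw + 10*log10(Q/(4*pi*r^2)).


4*pi*r^2 = 4*pi*16.5^2 = 3421.19 m^2
Q / (4*pi*r^2) = 8 / 3421.19 = 0.00233837
Lp = 106.3 + 10*log10(0.00233837) = 79.989 dB


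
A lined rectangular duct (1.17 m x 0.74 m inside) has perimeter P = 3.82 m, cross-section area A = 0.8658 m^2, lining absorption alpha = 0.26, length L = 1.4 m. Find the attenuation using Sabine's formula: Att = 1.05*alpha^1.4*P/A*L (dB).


alpha^1.4 = 0.26^1.4 = 0.151692
Attenuation rate = 1.05 * alpha^1.4 * P / A
= 1.05 * 0.151692 * 3.82 / 0.8658 = 0.702745 dB/m
Total Att = 0.702745 * 1.4 = 0.98384 dB


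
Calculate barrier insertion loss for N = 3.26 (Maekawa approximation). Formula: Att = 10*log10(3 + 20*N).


3 + 20*N = 3 + 20*3.26 = 68.2
Att = 10*log10(68.2) = 18.338 dB


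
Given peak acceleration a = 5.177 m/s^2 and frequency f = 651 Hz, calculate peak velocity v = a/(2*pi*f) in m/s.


omega = 2*pi*f = 2*pi*651 = 4090.35 rad/s
v = a / omega = 5.177 / 4090.35 = 0.0012657 m/s


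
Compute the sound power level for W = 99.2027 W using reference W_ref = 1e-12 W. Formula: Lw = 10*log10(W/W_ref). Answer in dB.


W / W_ref = 99.2027 / 1e-12 = 9.92027e+13
Lw = 10 * log10(9.92027e+13) = 139.97 dB


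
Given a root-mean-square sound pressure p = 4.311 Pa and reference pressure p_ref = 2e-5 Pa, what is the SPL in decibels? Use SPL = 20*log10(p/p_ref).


p / p_ref = 4.311 / 2e-5 = 215550
SPL = 20 * log10(215550) = 106.67 dB


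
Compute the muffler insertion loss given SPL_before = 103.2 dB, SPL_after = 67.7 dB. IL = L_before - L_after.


Insertion loss = SPL without muffler - SPL with muffler
IL = 103.2 - 67.7 = 35.5 dB


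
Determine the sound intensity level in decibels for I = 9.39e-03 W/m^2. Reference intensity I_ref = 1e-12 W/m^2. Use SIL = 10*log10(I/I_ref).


I / I_ref = 9.39e-03 / 1e-12 = 9.39e+09
SIL = 10 * log10(9.39e+09) = 99.727 dB


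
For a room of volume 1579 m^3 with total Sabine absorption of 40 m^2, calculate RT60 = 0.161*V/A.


RT60 = 0.161 * 1579 / 40 = 6.3555 s


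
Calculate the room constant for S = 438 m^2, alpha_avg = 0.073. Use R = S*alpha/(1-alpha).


R = 438 * 0.073 / (1 - 0.073) = 34.492 m^2


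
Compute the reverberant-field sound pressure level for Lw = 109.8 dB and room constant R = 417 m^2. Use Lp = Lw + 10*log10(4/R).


4/R = 4/417 = 0.00959233
Lp = 109.8 + 10*log10(0.00959233) = 89.619 dB


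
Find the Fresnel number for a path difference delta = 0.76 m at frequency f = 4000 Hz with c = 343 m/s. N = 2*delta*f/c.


N = 2*delta*f/c = 2*delta/lambda, where lambda = c/f
lambda = 343 / 4000 = 0.08575 m
N = 2 * 0.76 / 0.08575 = 17.726


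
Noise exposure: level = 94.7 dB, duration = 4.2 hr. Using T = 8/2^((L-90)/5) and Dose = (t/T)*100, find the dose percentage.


T_allowed = 8 / 2^((94.7 - 90)/5) = 4.16986 hr
Dose = 4.2 / 4.16986 * 100 = 100.72 %


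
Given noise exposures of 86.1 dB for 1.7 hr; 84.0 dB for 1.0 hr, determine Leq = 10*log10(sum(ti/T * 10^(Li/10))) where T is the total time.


T_total = 1.7 + 1.0 = 2.7 hr
(1.7/2.7) * 10^(86.1/10) = 2.56499e+08
(1.0/2.7) * 10^(84.0/10) = 9.30328e+07
Sum = 2.56499e+08 + 9.30328e+07 = 3.49532e+08
Leq = 10*log10(3.49532e+08) = 85.435 dB


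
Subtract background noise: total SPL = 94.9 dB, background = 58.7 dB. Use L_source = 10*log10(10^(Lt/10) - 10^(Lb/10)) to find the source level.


10^(94.9/10) = 3.0903e+09
10^(58.7/10) = 741310
Difference = 3.0903e+09 - 741310 = 3.08956e+09
L_source = 10*log10(3.08956e+09) = 94.899 dB


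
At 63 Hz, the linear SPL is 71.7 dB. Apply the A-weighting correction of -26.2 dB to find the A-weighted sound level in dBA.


A-weighting table: 63 Hz -> -26.2 dB correction
SPL_A = SPL + correction = 71.7 + (-26.2) = 45.5 dBA


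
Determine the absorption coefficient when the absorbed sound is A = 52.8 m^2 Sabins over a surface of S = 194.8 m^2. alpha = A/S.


Absorption coefficient = absorbed power / incident power
alpha = A / S = 52.8 / 194.8 = 0.27105


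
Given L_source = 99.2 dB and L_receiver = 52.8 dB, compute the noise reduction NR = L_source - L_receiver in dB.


NR = L_source - L_receiver (difference between source and receiving room levels)
NR = 99.2 - 52.8 = 46.4 dB


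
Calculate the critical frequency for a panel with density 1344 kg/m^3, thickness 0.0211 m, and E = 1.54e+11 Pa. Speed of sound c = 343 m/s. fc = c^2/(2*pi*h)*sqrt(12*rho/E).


12*rho/E = 12*1344/1.54e+11 = 1.04727e-07
sqrt(12*rho/E) = sqrt(1.04727e-07) = 0.000323616
c^2/(2*pi*h) = 343^2/(2*pi*0.0211) = 887413
fc = 887413 * 0.000323616 = 287.18 Hz


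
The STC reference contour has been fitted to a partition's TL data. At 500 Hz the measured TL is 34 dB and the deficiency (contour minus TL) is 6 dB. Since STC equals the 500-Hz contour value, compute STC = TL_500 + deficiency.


By ASTM E413, STC = value of the fitted reference contour at 500 Hz.
Contour value at 500 Hz = TL_500 + deficiency = 34 + 6 = 40
STC = 40


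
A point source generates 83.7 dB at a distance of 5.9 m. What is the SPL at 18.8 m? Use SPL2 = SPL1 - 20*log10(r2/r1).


r2/r1 = 18.8/5.9 = 3.18644
Correction = 20*log10(3.18644) = 10.0661 dB
SPL2 = 83.7 - 10.0661 = 73.634 dB


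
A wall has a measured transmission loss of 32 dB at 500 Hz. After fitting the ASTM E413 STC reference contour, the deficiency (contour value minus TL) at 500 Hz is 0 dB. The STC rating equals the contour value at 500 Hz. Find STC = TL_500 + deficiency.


By ASTM E413, STC = value of the fitted reference contour at 500 Hz.
Contour value at 500 Hz = TL_500 + deficiency = 32 + 0 = 32
STC = 32


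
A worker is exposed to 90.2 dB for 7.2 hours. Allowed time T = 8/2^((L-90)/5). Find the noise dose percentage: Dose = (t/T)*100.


T_allowed = 8 / 2^((90.2 - 90)/5) = 7.78124 hr
Dose = 7.2 / 7.78124 * 100 = 92.53 %


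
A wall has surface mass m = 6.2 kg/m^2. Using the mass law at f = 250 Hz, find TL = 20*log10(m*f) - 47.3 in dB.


m * f = 6.2 * 250 = 1550
20*log10(1550) = 63.8066 dB
TL = 63.8066 - 47.3 = 16.507 dB


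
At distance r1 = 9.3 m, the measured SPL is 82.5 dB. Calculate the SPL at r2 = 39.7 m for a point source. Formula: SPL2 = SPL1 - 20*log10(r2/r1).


r2/r1 = 39.7/9.3 = 4.26882
Correction = 20*log10(4.26882) = 12.6062 dB
SPL2 = 82.5 - 12.6062 = 69.894 dB


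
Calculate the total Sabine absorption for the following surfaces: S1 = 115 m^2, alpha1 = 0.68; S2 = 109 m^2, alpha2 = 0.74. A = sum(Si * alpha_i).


115 * 0.68 = 78.2
109 * 0.74 = 80.66
A_total = 78.2 + 80.66 = 158.86 m^2


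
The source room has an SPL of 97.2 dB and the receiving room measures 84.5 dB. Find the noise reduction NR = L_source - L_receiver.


NR = L_source - L_receiver (difference between source and receiving room levels)
NR = 97.2 - 84.5 = 12.7 dB


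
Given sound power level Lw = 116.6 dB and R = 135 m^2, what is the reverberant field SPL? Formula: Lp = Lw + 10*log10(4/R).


4/R = 4/135 = 0.0296296
Lp = 116.6 + 10*log10(0.0296296) = 101.32 dB


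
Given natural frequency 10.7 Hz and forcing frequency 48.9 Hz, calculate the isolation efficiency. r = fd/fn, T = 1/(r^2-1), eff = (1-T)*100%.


r = 48.9 / 10.7 = 4.57009
r^2 - 1 = 4.57009^2 - 1 = 19.8857
T = 1/19.8857 = 0.0502874
Efficiency = (1 - 0.0502874)*100 = 94.971 %


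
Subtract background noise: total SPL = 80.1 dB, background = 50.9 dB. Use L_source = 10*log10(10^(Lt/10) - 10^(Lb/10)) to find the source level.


10^(80.1/10) = 1.02329e+08
10^(50.9/10) = 123027
Difference = 1.02329e+08 - 123027 = 1.02206e+08
L_source = 10*log10(1.02206e+08) = 80.095 dB


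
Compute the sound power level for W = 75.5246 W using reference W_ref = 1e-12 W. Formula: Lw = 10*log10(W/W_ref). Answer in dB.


W / W_ref = 75.5246 / 1e-12 = 7.55246e+13
Lw = 10 * log10(7.55246e+13) = 138.78 dB


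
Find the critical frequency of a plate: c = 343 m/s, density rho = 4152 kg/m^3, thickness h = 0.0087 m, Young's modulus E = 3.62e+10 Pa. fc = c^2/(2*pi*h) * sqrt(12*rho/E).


12*rho/E = 12*4152/3.62e+10 = 1.37635e-06
sqrt(12*rho/E) = sqrt(1.37635e-06) = 0.00117318
c^2/(2*pi*h) = 343^2/(2*pi*0.0087) = 2.15223e+06
fc = 2.15223e+06 * 0.00117318 = 2525 Hz


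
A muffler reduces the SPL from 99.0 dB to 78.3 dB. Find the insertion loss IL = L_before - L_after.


Insertion loss = SPL without muffler - SPL with muffler
IL = 99.0 - 78.3 = 20.7 dB


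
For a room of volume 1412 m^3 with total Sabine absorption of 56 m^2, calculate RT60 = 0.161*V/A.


RT60 = 0.161 * 1412 / 56 = 4.0595 s


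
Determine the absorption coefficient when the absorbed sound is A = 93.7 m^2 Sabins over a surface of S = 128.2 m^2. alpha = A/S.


Absorption coefficient = absorbed power / incident power
alpha = A / S = 93.7 / 128.2 = 0.73089


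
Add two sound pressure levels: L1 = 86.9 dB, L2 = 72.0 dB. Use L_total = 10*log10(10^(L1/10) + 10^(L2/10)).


10^(86.9/10) = 4.89779e+08
10^(72.0/10) = 1.58489e+07
Sum = 4.89779e+08 + 1.58489e+07 = 5.05628e+08
L_total = 10*log10(5.05628e+08) = 87.038 dB


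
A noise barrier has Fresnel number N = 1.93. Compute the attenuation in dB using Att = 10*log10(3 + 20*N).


3 + 20*N = 3 + 20*1.93 = 41.6
Att = 10*log10(41.6) = 16.191 dB


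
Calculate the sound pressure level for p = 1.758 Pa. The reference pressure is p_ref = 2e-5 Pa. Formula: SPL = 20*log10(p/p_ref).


p / p_ref = 1.758 / 2e-5 = 87900
SPL = 20 * log10(87900) = 98.88 dB


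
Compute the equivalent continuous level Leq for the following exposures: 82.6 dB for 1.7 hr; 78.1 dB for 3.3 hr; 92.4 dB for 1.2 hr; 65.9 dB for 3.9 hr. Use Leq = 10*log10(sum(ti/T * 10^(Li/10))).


T_total = 1.7 + 3.3 + 1.2 + 3.9 = 10.1 hr
(1.7/10.1) * 10^(82.6/10) = 3.06286e+07
(3.3/10.1) * 10^(78.1/10) = 2.10956e+07
(1.2/10.1) * 10^(92.4/10) = 2.06471e+08
(3.9/10.1) * 10^(65.9/10) = 1.50225e+06
Sum = 3.06286e+07 + 2.10956e+07 + 2.06471e+08 + 1.50225e+06 = 2.59697e+08
Leq = 10*log10(2.59697e+08) = 84.145 dB


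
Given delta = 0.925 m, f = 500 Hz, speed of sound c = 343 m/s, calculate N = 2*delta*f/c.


N = 2*delta*f/c = 2*delta/lambda, where lambda = c/f
lambda = 343 / 500 = 0.686 m
N = 2 * 0.925 / 0.686 = 2.6968


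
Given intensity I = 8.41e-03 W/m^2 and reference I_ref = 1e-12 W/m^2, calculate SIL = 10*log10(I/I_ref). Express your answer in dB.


I / I_ref = 8.41e-03 / 1e-12 = 8.41e+09
SIL = 10 * log10(8.41e+09) = 99.248 dB


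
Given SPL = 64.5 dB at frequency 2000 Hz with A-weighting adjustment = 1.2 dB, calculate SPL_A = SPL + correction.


A-weighting table: 2000 Hz -> 1.2 dB correction
SPL_A = SPL + correction = 64.5 + (1.2) = 65.7 dBA


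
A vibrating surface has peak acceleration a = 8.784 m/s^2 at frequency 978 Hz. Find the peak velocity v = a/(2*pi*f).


omega = 2*pi*f = 2*pi*978 = 6144.96 rad/s
v = a / omega = 8.784 / 6144.96 = 0.0014295 m/s


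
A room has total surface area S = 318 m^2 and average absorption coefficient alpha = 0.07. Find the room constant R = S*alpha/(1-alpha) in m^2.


R = 318 * 0.07 / (1 - 0.07) = 23.935 m^2


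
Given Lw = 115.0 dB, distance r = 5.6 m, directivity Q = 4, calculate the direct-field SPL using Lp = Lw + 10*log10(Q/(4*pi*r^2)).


4*pi*r^2 = 4*pi*5.6^2 = 394.081 m^2
Q / (4*pi*r^2) = 4 / 394.081 = 0.0101502
Lp = 115.0 + 10*log10(0.0101502) = 95.065 dB


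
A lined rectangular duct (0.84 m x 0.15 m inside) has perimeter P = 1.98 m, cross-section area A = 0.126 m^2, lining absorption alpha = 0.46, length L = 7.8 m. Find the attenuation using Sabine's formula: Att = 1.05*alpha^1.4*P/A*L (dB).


alpha^1.4 = 0.46^1.4 = 0.337179
Attenuation rate = 1.05 * alpha^1.4 * P / A
= 1.05 * 0.337179 * 1.98 / 0.126 = 5.56345 dB/m
Total Att = 5.56345 * 7.8 = 43.395 dB
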